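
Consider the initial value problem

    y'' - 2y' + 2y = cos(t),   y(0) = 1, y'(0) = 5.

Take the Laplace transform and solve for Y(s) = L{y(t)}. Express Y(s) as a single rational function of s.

Y(s) = (s^3 + 3*s^2 + 2*s + 3)/(s^4 - 2*s^3 + 3*s^2 - 2*s + 2)

Apply the Laplace transform to the equation.
The derivative rules (L{y''} = s^2 Y - s·y(0) - y'(0) and L{y'} = sY - y(0), with y(0) = 1, y'(0) = 5) turn the left side into (s^2 - 2*s + 2)Y - (s + 3).
The right side is L{cos(t)} = s/(s^2 + 1).
So (s^2 - 2*s + 2)Y = s/(s^2 + 1) + (s + 3).
Divide through and combine into a single rational function.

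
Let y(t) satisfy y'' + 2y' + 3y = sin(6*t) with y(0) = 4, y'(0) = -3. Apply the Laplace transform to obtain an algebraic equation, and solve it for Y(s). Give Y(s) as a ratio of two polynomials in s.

Y(s) = (4*s^3 + 5*s^2 + 144*s + 186)/(s^4 + 2*s^3 + 39*s^2 + 72*s + 108)

Take the Laplace transform of both sides.
Using L{y''} = s^2 Y - s·y(0) - y'(0) and L{y'} = sY - y(0), with y(0) = 4, y'(0) = -3, the left side becomes (s^2 + 2*s + 3)Y - (4*s + 5).
The right side is L{sin(6*t)} = 6/(s^2 + 36).
So (s^2 + 2*s + 3)Y = 6/(s^2 + 36) + (4*s + 5).
Isolate Y and clear denominators.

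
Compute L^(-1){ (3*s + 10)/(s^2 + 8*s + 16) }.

-2*t*exp(-4*t) + 3*exp(-4*t)

Factor the denominator: s^2 + 8*s + 16 = (s + 4)^2.
Partial fraction decomposition gives [3/(s + 4)] + [-2/(s + 4)^2].
Invert each term: 3/(s + 4) ↔ 3e^(-4t); -2/(s + 4)^2 ↔ -2t·e^(-4t).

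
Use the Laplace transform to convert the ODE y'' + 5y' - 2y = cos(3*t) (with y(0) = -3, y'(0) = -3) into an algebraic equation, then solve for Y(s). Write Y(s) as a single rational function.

Y(s) = (-3*s^3 - 18*s^2 - 26*s - 162)/(s^4 + 5*s^3 + 7*s^2 + 45*s - 18)

Transform both sides with L{·}.
Using L{y''} = s^2 Y - s·y(0) - y'(0) and L{y'} = sY - y(0), with y(0) = -3, y'(0) = -3, the left side becomes (s^2 + 5*s - 2)Y - (-3*s - 18).
The right side is L{cos(3*t)} = s/(s^2 + 9).
So (s^2 + 5*s - 2)Y = s/(s^2 + 9) + (-3*s - 18).
Isolate Y and clear denominators.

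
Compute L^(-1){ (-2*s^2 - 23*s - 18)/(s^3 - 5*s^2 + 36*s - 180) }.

-3*exp(5*t) - 3*sin(6*t) + cos(6*t)

Factor the denominator: s^3 - 5*s^2 + 36*s - 180 = (s - 5)*(s^2 + 36).
Partial fraction decomposition gives [-3/(s - 5)] + [s/(s^2 + 36)] + [-18/(s^2 + 36)].
Invert each term: -3/(s - 5) ↔ -3e^(5t); 1·s/(s^2 + 36) ↔ cos(6t); -3·6/(s^2 + 36) ↔ -3sin(6t).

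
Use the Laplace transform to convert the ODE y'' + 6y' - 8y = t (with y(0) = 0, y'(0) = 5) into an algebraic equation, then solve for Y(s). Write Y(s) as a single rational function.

Take the Laplace transform of both sides.
With L{y''} = s^2 Y - s·y(0) - y'(0) and L{y'} = sY - y(0), with y(0) = 0, y'(0) = 5: the LHS transforms to (s^2 + 6*s - 8)Y - (5).
The right side is L{t} = s^(-2).
So (s^2 + 6*s - 8)Y = s^(-2) + (5).
Isolate Y and clear denominators.

Y(s) = (5*s^2 + 1)/(s^4 + 6*s^3 - 8*s^2)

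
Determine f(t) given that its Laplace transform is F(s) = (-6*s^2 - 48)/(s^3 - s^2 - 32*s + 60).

Factor the denominator: s^3 - s^2 - 32*s + 60 = (s - 5)*(s - 2)*(s + 6).
Partial fraction decomposition gives [-3/(s + 6)] + [-6/(s - 5)] + [3/(s - 2)].
Invert each term: -3/(s + 6) ↔ -3e^(-6t); -6/(s - 5) ↔ -6e^(5t); 3/(s - 2) ↔ 3e^(2t).

f(t) = -6*exp(5*t) + 3*exp(2*t) - 3*exp(-6*t)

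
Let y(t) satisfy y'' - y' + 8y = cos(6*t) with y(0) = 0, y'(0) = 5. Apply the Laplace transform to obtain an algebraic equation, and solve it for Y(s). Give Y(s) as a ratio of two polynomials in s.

Y(s) = (5*s^2 + s + 180)/(s^4 - s^3 + 44*s^2 - 36*s + 288)

Laplace-transform each side.
The derivative rules (L{y''} = s^2 Y - s·y(0) - y'(0) and L{y'} = sY - y(0), with y(0) = 0, y'(0) = 5) turn the left side into (s^2 - s + 8)Y - (5).
The right side is L{cos(6*t)} = s/(s^2 + 36).
So (s^2 - s + 8)Y = s/(s^2 + 36) + (5).
Solve for Y(s) and write it as one ratio of polynomials.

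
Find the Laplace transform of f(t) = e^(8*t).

1/(s - 8)

L{e^(8t)} = 1/(s - 8).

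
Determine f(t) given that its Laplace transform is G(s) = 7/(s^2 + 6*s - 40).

f(t) = exp(-3*t)*sinh(7*t)

Rewrite the denominator: s^2 + 6*s - 40 = (s + 3)^2 - 49.
The form in (s + 3) signals a first-shifting-theorem factor e^(-3t).
Since L{sinh(7t)} = 7/(s^2 - 49), the inverse is e^(-3*t)*sinh(7*t).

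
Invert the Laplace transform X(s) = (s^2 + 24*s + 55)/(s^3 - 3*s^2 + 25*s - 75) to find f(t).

f(t) = 4*exp(3*t) + 3*sin(5*t) - 3*cos(5*t)

Factor the denominator: s^3 - 3*s^2 + 25*s - 75 = (s - 3)*(s^2 + 25).
Partial fraction decomposition gives [4/(s - 3)] + [-3*s/(s^2 + 25)] + [15/(s^2 + 25)].
Invert each term: 4/(s - 3) ↔ 4e^(3t); -3·s/(s^2 + 25) ↔ -3cos(5t); 3·5/(s^2 + 25) ↔ 3sin(5t).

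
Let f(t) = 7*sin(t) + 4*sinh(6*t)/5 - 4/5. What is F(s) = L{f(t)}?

By linearity of the Laplace transform, transform each term separately.
(7)·[L{sin(t)} = 1/(s^2 + 1)]; L{-4/5} = (-4/5)/s; (4/5)·[L{sinh(6t)} = 6/(s^2 - 36)].

F(s) = 7/(s^2 + 1) + 24/(5*(s^2 - 36)) - 4/(5*s)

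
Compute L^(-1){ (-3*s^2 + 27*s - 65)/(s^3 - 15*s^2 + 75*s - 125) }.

-5*t^2*exp(5*t)/2 - 3*t*exp(5*t) - 3*exp(5*t)

Factor the denominator: s^3 - 15*s^2 + 75*s - 125 = (s - 5)^3.
Partial fraction decomposition gives [-3/(s - 5)] + [-3/(s - 5)^2] + [-5/(s - 5)^3].
Invert each term: -3/(s - 5) ↔ -3e^(5t); -3/(s - 5)^2 ↔ -3t·e^(5t); -5/(s - 5)^3 ↔ (-5/2)t^2·e^(5t).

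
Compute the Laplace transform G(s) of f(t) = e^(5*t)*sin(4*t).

L{sin(4t)} = 4/(s^2 + 16).
By the first shifting theorem, multiplying by e^(5t) replaces s with s - 5.

G(s) = 4/((s - 5)^2 + 16)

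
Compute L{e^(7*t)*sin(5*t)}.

L{sin(5t)} = 5/(s^2 + 25).
By the first shifting theorem, multiplying by e^(7t) replaces s with s - 7.

5/((s - 7)^2 + 25)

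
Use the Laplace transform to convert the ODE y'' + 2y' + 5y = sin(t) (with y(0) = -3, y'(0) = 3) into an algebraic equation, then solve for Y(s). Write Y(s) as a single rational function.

Y(s) = (-3*s^3 - 3*s^2 - 3*s - 2)/(s^4 + 2*s^3 + 6*s^2 + 2*s + 5)

Transform both sides with L{·}.
The derivative rules (L{y''} = s^2 Y - s·y(0) - y'(0) and L{y'} = sY - y(0), with y(0) = -3, y'(0) = 3) turn the left side into (s^2 + 2*s + 5)Y - (-3*s - 3).
The right side is L{sin(t)} = 1/(s^2 + 1).
So (s^2 + 2*s + 5)Y = 1/(s^2 + 1) + (-3*s - 3).
Divide through and combine into a single rational function.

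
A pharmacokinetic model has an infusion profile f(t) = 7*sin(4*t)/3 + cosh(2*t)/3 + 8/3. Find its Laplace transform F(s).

By linearity of the Laplace transform, transform each term separately.
(7/3)·[L{sin(4t)} = 4/(s^2 + 16)]; (1/3)·[L{cosh(2t)} = s/(s^2 - 4)]; L{8/3} = (8/3)/s.

F(s) = s/(3*(s^2 - 4)) + 28/(3*(s^2 + 16)) + 8/(3*s)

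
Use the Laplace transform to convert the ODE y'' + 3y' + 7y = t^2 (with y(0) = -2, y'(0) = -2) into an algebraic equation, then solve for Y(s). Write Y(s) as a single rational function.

Take the Laplace transform of both sides.
The derivative rules (L{y''} = s^2 Y - s·y(0) - y'(0) and L{y'} = sY - y(0), with y(0) = -2, y'(0) = -2) turn the left side into (s^2 + 3*s + 7)Y - (-2*s - 8).
The right side is L{t^2} = 2/s^3.
So (s^2 + 3*s + 7)Y = 2/s^3 + (-2*s - 8).
Divide through and combine into a single rational function.

Y(s) = (-2*s^4 - 8*s^3 + 2)/(s^5 + 3*s^4 + 7*s^3)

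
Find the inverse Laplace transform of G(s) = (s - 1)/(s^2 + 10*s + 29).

Complete the square in the denominator: s^2 + 10*s + 29 = (s + 5)^2 + 2^2.
Split the numerator to match: s - 1 = 1·(s + 5) - 3·2.
Invert each term: 1·(s + 5)/((s + 5)^2 + 4) ↔ e^(-5t)cos(2t); -3·2/((s + 5)^2 + 4) ↔ -3e^(-5t)sin(2t).

-3*exp(-5*t)*sin(2*t) + exp(-5*t)*cos(2*t)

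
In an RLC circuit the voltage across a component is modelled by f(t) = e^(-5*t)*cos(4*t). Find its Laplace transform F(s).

F(s) = (s + 5)/((s + 5)^2 + 16)

L{cos(4t)} = s/(s^2 + 16).
By the first shifting theorem, multiplying by e^(-5t) replaces s with s + 5.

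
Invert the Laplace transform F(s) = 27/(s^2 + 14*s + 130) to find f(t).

f(t) = 3*exp(-7*t)*sin(9*t)

Rewrite the denominator: s^2 + 14*s + 130 = (s + 7)^2 + 81.
The form in (s + 7) signals a first-shifting-theorem factor e^(-7t).
Since L{sin(9t)} = 9/(s^2 + 81), the inverse is e^(-7*t)*sin(9*t), scaled by 3.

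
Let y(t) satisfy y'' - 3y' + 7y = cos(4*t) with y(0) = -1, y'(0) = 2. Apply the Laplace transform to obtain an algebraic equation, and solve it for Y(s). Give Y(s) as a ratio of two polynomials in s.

Y(s) = (-s^3 + 5*s^2 - 15*s + 80)/(s^4 - 3*s^3 + 23*s^2 - 48*s + 112)

Laplace-transform each side.
The derivative rules (L{y''} = s^2 Y - s·y(0) - y'(0) and L{y'} = sY - y(0), with y(0) = -1, y'(0) = 2) turn the left side into (s^2 - 3*s + 7)Y - (-s + 5).
The right side is L{cos(4*t)} = s/(s^2 + 16).
So (s^2 - 3*s + 7)Y = s/(s^2 + 16) + (-s + 5).
Divide through and combine into a single rational function.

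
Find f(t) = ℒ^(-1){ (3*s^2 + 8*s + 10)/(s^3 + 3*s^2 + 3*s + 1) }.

Factor the denominator: s^3 + 3*s^2 + 3*s + 1 = (s + 1)^3.
Partial fraction decomposition gives [3/(s + 1)] + [2/(s + 1)^2] + [5/(s + 1)^3].
Invert each term: 3/(s + 1) ↔ 3e^(-t); 2/(s + 1)^2 ↔ 2t·e^(-t); 5/(s + 1)^3 ↔ (5/2)t^2·e^(-t).

f(t) = 5*t^2*exp(-t)/2 + 2*t*exp(-t) + 3*exp(-t)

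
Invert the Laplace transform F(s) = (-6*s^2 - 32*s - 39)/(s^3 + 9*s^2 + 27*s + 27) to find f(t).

Factor the denominator: s^3 + 9*s^2 + 27*s + 27 = (s + 3)^3.
Partial fraction decomposition gives [-6/(s + 3)] + [4/(s + 3)^2] + [3/(s + 3)^3].
Invert each term: -6/(s + 3) ↔ -6e^(-3t); 4/(s + 3)^2 ↔ 4t·e^(-3t); 3/(s + 3)^3 ↔ (3/2)t^2·e^(-3t).

f(t) = 3*t^2*exp(-3*t)/2 + 4*t*exp(-3*t) - 6*exp(-3*t)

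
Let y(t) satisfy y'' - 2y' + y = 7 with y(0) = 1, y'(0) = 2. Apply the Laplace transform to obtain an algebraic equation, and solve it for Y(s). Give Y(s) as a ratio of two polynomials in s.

Y(s) = (s^2 + 7)/(s^3 - 2*s^2 + s)

Transform both sides with L{·}.
With L{y''} = s^2 Y - s·y(0) - y'(0) and L{y'} = sY - y(0), with y(0) = 1, y'(0) = 2: the LHS transforms to (s^2 - 2*s + 1)Y - (s).
The right side is L{7} = 7/s.
So (s^2 - 2*s + 1)Y = 7/s + (s).
Isolate Y and clear denominators.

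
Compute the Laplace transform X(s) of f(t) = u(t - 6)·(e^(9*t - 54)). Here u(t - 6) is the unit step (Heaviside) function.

X(s) = exp(-6*s)/(s - 9)

By the second shifting theorem, L{u(t - c)·g(t - c)} = e^(-cs)·G(s) with c = 6 and G(s) = L{g(t)}.
L{e^(9t)} = 1/(s - 9).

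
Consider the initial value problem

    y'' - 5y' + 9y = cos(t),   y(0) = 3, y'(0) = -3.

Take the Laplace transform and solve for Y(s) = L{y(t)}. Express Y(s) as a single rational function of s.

Take the Laplace transform of both sides.
With L{y''} = s^2 Y - s·y(0) - y'(0) and L{y'} = sY - y(0), with y(0) = 3, y'(0) = -3: the LHS transforms to (s^2 - 5*s + 9)Y - (3*s - 18).
The right side is L{cos(t)} = s/(s^2 + 1).
So (s^2 - 5*s + 9)Y = s/(s^2 + 1) + (3*s - 18).
Solve for Y(s) and write it as one ratio of polynomials.

Y(s) = (3*s^3 - 18*s^2 + 4*s - 18)/(s^4 - 5*s^3 + 10*s^2 - 5*s + 9)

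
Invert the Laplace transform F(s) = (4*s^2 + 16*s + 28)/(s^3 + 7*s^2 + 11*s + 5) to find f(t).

f(t) = 4*t*exp(-t) + exp(-t) + 3*exp(-5*t)

Factor the denominator: s^3 + 7*s^2 + 11*s + 5 = (s + 1)^2*(s + 5).
Partial fraction decomposition gives [1/(s + 1)] + [4/(s + 1)^2] + [3/(s + 5)].
Invert each term: 1/(s + 1) ↔ e^(-t); 4/(s + 1)^2 ↔ 4t·e^(-t); 3/(s + 5) ↔ 3e^(-5t).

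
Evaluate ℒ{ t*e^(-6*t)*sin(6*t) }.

12*(s + 6)/(s^2 + 12*s + 72)^2

L{sin(6t)} = 6/(s^2 + 36).
Multiplying by e^(-6t) shifts s → s + 6, so L{e^(-6*t)*sin(6*t)} = 6/((s + 6)^2 + 36).
Then apply L{t·g(t)} = -d/ds[G(s)] with G(s) = 6/((s + 6)^2 + 36):
differentiating 1 time and applying the sign gives 12*(s + 6)/(s^2 + 12*s + 72)^2.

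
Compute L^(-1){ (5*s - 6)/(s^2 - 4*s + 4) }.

4*t*exp(2*t) + 5*exp(2*t)

Factor the denominator: s^2 - 4*s + 4 = (s - 2)^2.
Partial fraction decomposition gives [5/(s - 2)] + [4/(s - 2)^2].
Invert each term: 5/(s - 2) ↔ 5e^(2t); 4/(s - 2)^2 ↔ 4t·e^(2t).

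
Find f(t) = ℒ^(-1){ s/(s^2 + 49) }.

Since L{cos(7t)} = s/(s^2 + 49), the inverse is cos(7*t).

f(t) = cos(7*t)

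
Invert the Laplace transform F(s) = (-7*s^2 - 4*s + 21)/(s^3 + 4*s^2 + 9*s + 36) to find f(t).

f(t) = 4*sin(3*t) - 4*cos(3*t) - 3*exp(-4*t)

Factor the denominator: s^3 + 4*s^2 + 9*s + 36 = (s + 4)*(s^2 + 9).
Partial fraction decomposition gives [-3/(s + 4)] + [-4*s/(s^2 + 9)] + [12/(s^2 + 9)].
Invert each term: -3/(s + 4) ↔ -3e^(-4t); -4·s/(s^2 + 9) ↔ -4cos(3t); 4·3/(s^2 + 9) ↔ 4sin(3t).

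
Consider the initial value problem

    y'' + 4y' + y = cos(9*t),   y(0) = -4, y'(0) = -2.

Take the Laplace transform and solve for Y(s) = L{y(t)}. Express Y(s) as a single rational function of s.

Transform both sides with L{·}.
Using L{y''} = s^2 Y - s·y(0) - y'(0) and L{y'} = sY - y(0), with y(0) = -4, y'(0) = -2, the left side becomes (s^2 + 4*s + 1)Y - (-4*s - 18).
The right side is L{cos(9*t)} = s/(s^2 + 81).
So (s^2 + 4*s + 1)Y = s/(s^2 + 81) + (-4*s - 18).
Divide through and combine into a single rational function.

Y(s) = (-4*s^3 - 18*s^2 - 323*s - 1458)/(s^4 + 4*s^3 + 82*s^2 + 324*s + 81)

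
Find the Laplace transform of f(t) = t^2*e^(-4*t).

2/(s + 4)^3

L{e^(-4t)} = 1/(s + 4).
Then apply L{t^2·g(t)} = (-1)^2 d^2/ds^2[G(s)] with G(s) = 1/(s + 4):
differentiating 2 times and applying the sign gives 2/(s + 4)^3.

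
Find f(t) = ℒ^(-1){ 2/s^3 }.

f(t) = t^2

Since L{t^2} = 2!/s^3 = 2/s^3, the inverse is t^2.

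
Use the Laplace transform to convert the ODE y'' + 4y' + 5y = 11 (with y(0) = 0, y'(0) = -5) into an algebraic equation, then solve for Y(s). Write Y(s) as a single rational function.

Apply the Laplace transform to the equation.
The derivative rules (L{y''} = s^2 Y - s·y(0) - y'(0) and L{y'} = sY - y(0), with y(0) = 0, y'(0) = -5) turn the left side into (s^2 + 4*s + 5)Y - (-5).
The right side is L{11} = 11/s.
So (s^2 + 4*s + 5)Y = 11/s + (-5).
Divide through and combine into a single rational function.

Y(s) = (-5*s + 11)/(s^3 + 4*s^2 + 5*s)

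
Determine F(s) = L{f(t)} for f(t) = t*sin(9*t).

L{sin(9t)} = 9/(s^2 + 81).
Then apply L{t·g(t)} = -d/ds[G(s)] with G(s) = 9/(s^2 + 81):
differentiating 1 time and applying the sign gives 18*s/(s^2 + 81)^2.

F(s) = 18*s/(s^2 + 81)^2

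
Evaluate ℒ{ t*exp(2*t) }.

(s - 2)^(-2)

L{e^(2t)} = 1/(s - 2).
Then apply L{t·g(t)} = -d/ds[H(s)] with H(s) = 1/(s - 2):
differentiating 1 time and applying the sign gives (s - 2)^(-2).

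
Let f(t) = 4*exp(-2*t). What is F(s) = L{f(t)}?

F(s) = 4/(s + 2)

L{4} = 4/s.
By the first shifting theorem, multiplying by e^(-2t) replaces s with s + 2.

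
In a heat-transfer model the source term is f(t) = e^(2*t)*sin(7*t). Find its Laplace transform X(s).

L{sin(7t)} = 7/(s^2 + 49).
By the first shifting theorem, multiplying by e^(2t) replaces s with s - 2.

X(s) = 7/((s - 2)^2 + 49)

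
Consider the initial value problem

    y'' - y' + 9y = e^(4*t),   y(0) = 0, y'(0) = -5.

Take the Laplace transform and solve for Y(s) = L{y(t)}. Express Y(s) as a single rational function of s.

Take the Laplace transform of both sides.
With L{y''} = s^2 Y - s·y(0) - y'(0) and L{y'} = sY - y(0), with y(0) = 0, y'(0) = -5: the LHS transforms to (s^2 - s + 9)Y - (-5).
The right side is L{e^(4*t)} = 1/(s - 4).
So (s^2 - s + 9)Y = 1/(s - 4) + (-5).
Solve for Y(s) and write it as one ratio of polynomials.

Y(s) = (-5*s + 21)/(s^3 - 5*s^2 + 13*s - 36)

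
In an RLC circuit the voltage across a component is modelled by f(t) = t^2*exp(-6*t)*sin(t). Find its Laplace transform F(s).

F(s) = 2*(3*s^2 + 36*s + 107)/(s^2 + 12*s + 37)^3

L{sin(t)} = 1/(s^2 + 1).
Multiplying by e^(-6t) shifts s → s + 6, so L{exp(-6*t)*sin(t)} = 1/((s + 6)^2 + 1).
Then apply L{t^2·g(t)} = (-1)^2 d^2/ds^2[G(s)] with G(s) = 1/((s + 6)^2 + 1):
differentiating 2 times and applying the sign gives 2*(3*s^2 + 36*s + 107)/(s^2 + 12*s + 37)^3.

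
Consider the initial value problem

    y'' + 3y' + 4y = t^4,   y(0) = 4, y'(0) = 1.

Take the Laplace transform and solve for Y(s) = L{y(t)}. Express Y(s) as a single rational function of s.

Take the Laplace transform of both sides.
Using L{y''} = s^2 Y - s·y(0) - y'(0) and L{y'} = sY - y(0), with y(0) = 4, y'(0) = 1, the left side becomes (s^2 + 3*s + 4)Y - (4*s + 13).
The right side is L{t^4} = 24/s^5.
So (s^2 + 3*s + 4)Y = 24/s^5 + (4*s + 13).
Divide through and combine into a single rational function.

Y(s) = (4*s^6 + 13*s^5 + 24)/(s^7 + 3*s^6 + 4*s^5)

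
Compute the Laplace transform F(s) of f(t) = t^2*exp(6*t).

F(s) = 2/(s - 6)^3

L{e^(6t)} = 1/(s - 6).
Then apply L{t^2·g(t)} = (-1)^2 d^2/ds^2[G(s)] with G(s) = 1/(s - 6):
differentiating 2 times and applying the sign gives 2/(s - 6)^3.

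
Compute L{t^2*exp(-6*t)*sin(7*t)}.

L{sin(7t)} = 7/(s^2 + 49).
Multiplying by e^(-6t) shifts s → s + 6, so L{exp(-6*t)*sin(7*t)} = 7/((s + 6)^2 + 49).
Then apply L{t^2·g(t)} = (-1)^2 d^2/ds^2[H(s)] with H(s) = 7/((s + 6)^2 + 49):
differentiating 2 times and applying the sign gives 14*(3*s^2 + 36*s + 59)/(s^2 + 12*s + 85)^3.

14*(3*s^2 + 36*s + 59)/(s^2 + 12*s + 85)^3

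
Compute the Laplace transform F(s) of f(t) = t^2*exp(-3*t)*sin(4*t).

L{sin(4t)} = 4/(s^2 + 16).
Multiplying by e^(-3t) shifts s → s + 3, so L{exp(-3*t)*sin(4*t)} = 4/((s + 3)^2 + 16).
Then apply L{t^2·g(t)} = (-1)^2 d^2/ds^2[G(s)] with G(s) = 4/((s + 3)^2 + 16):
differentiating 2 times and applying the sign gives 8*(3*s^2 + 18*s + 11)/(s^2 + 6*s + 25)^3.

F(s) = 8*(3*s^2 + 18*s + 11)/(s^2 + 6*s + 25)^3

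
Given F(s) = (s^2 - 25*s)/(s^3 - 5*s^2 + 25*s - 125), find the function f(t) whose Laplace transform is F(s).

f(t) = -2*exp(5*t) - 2*sin(5*t) + 3*cos(5*t)

Factor the denominator: s^3 - 5*s^2 + 25*s - 125 = (s - 5)*(s^2 + 25).
Partial fraction decomposition gives [-2/(s - 5)] + [3*s/(s^2 + 25)] + [-10/(s^2 + 25)].
Invert each term: -2/(s - 5) ↔ -2e^(5t); 3·s/(s^2 + 25) ↔ 3cos(5t); -2·5/(s^2 + 25) ↔ -2sin(5t).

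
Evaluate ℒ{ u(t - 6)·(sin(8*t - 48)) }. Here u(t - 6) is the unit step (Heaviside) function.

8*exp(-6*s)/(s^2 + 64)

By the second shifting theorem, L{u(t - c)·g(t - c)} = e^(-cs)·H(s) with c = 6 and H(s) = L{g(t)}.
L{sin(8t)} = 8/(s^2 + 64).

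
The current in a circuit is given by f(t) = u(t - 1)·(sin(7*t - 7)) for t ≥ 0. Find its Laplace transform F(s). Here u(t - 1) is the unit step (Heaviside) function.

F(s) = 7*exp(-s)/(s^2 + 49)

By the second shifting theorem, L{u(t - c)·g(t - c)} = e^(-cs)·G(s) with c = 1 and G(s) = L{g(t)}.
L{sin(7t)} = 7/(s^2 + 49).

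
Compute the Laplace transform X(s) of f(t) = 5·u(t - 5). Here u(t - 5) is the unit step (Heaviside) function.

X(s) = 5*exp(-5*s)/s

By the second shifting theorem, L{u(t - c)·g(t - c)} = e^(-cs)·G(s) with c = 5 and G(s) = L{g(t)}.
L{5} = 5/s.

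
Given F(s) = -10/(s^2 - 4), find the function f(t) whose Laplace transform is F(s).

f(t) = -5*sinh(2*t)

Since L{sinh(2t)} = 2/(s^2 - 4), the inverse is sinh(2*t), scaled by -5.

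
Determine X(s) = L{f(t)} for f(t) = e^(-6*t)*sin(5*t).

X(s) = 5/((s + 6)^2 + 25)

L{sin(5t)} = 5/(s^2 + 25).
By the first shifting theorem, multiplying by e^(-6t) replaces s with s + 6.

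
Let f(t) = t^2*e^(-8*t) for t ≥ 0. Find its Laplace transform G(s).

L{e^(-8t)} = 1/(s + 8).
Then apply L{t^2·g(t)} = (-1)^2 d^2/ds^2[H(s)] with H(s) = 1/(s + 8):
differentiating 2 times and applying the sign gives 2/(s + 8)^3.

G(s) = 2/(s + 8)^3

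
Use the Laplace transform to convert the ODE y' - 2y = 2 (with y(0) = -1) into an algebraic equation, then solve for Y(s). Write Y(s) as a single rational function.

Laplace-transform each side.
The derivative rules (L{y'} = sY - y(0) = sY - (-1)) turn the left side into (s - 2)Y - (-1).
The right side is L{2} = 2/s.
So (s - 2)Y = 2/s + (-1).
Divide through and combine into a single rational function.

Y(s) = -1/s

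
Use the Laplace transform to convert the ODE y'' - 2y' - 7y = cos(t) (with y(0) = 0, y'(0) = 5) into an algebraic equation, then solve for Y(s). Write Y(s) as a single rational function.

Y(s) = (5*s^2 + s + 5)/(s^4 - 2*s^3 - 6*s^2 - 2*s - 7)

Take the Laplace transform of both sides.
Using L{y''} = s^2 Y - s·y(0) - y'(0) and L{y'} = sY - y(0), with y(0) = 0, y'(0) = 5, the left side becomes (s^2 - 2*s - 7)Y - (5).
The right side is L{cos(t)} = s/(s^2 + 1).
So (s^2 - 2*s - 7)Y = s/(s^2 + 1) + (5).
Divide through and combine into a single rational function.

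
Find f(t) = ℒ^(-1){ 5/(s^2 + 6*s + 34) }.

f(t) = exp(-3*t)*sin(5*t)

Rewrite the denominator: s^2 + 6*s + 34 = (s + 3)^2 + 25.
The form in (s + 3) signals a first-shifting-theorem factor e^(-3t).
Since L{sin(5t)} = 5/(s^2 + 25), the inverse is exp(-3*t)*sin(5*t).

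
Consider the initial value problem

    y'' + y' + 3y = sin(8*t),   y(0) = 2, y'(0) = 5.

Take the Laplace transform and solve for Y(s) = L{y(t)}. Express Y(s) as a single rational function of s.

Y(s) = (2*s^3 + 7*s^2 + 128*s + 456)/(s^4 + s^3 + 67*s^2 + 64*s + 192)

Transform both sides with L{·}.
Using L{y''} = s^2 Y - s·y(0) - y'(0) and L{y'} = sY - y(0), with y(0) = 2, y'(0) = 5, the left side becomes (s^2 + s + 3)Y - (2*s + 7).
The right side is L{sin(8*t)} = 8/(s^2 + 64).
So (s^2 + s + 3)Y = 8/(s^2 + 64) + (2*s + 7).
Solve for Y(s) and write it as one ratio of polynomials.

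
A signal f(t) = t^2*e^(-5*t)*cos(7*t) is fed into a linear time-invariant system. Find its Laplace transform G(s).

G(s) = 2*(s + 5)*(s^2 + 10*s - 122)/(s^2 + 10*s + 74)^3

L{cos(7t)} = s/(s^2 + 49).
Multiplying by e^(-5t) shifts s → s + 5, so L{e^(-5*t)*cos(7*t)} = (s + 5)/((s + 5)^2 + 49).
Then apply L{t^2·g(t)} = (-1)^2 d^2/ds^2[H(s)] with H(s) = (s + 5)/((s + 5)^2 + 49):
differentiating 2 times and applying the sign gives 2*(s + 5)*(s^2 + 10*s - 122)/(s^2 + 10*s + 74)^3.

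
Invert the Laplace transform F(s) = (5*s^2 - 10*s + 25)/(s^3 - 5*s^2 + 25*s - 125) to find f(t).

f(t) = 2*exp(5*t) + sin(5*t) + 3*cos(5*t)

Factor the denominator: s^3 - 5*s^2 + 25*s - 125 = (s - 5)*(s^2 + 25).
Partial fraction decomposition gives [2/(s - 5)] + [3*s/(s^2 + 25)] + [5/(s^2 + 25)].
Invert each term: 2/(s - 5) ↔ 2e^(5t); 3·s/(s^2 + 25) ↔ 3cos(5t); 1·5/(s^2 + 25) ↔ sin(5t).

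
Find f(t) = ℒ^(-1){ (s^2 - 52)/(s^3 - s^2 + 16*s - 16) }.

Factor the denominator: s^3 - s^2 + 16*s - 16 = (s - 1)*(s^2 + 16).
Partial fraction decomposition gives [-3/(s - 1)] + [4*s/(s^2 + 16)] + [4/(s^2 + 16)].
Invert each term: -3/(s - 1) ↔ -3e^(t); 4·s/(s^2 + 16) ↔ 4cos(4t); 1·4/(s^2 + 16) ↔ sin(4t).

f(t) = -3*exp(t) + sin(4*t) + 4*cos(4*t)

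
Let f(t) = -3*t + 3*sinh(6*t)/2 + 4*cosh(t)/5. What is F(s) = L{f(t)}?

Apply the Laplace transform termwise.
(4/5)·[L{cosh(t)} = s/(s^2 - 1)]; (3/2)·[L{sinh(6t)} = 6/(s^2 - 36)]; (-3)·[L{t} = 1!/s^2 = 1/s^2].

F(s) = 4*s/(5*(s^2 - 1)) + 9/(s^2 - 36) - 3/s^2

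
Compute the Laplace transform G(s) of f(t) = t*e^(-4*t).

G(s) = (s + 4)^(-2)

L{e^(-4t)} = 1/(s + 4).
Then apply L{t·g(t)} = -d/ds[H(s)] with H(s) = 1/(s + 4):
differentiating 1 time and applying the sign gives (s + 4)^(-2).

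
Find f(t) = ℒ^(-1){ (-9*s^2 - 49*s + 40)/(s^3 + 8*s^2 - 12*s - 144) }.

f(t) = -t*exp(-6*t) - 3*exp(4*t) - 6*exp(-6*t)

Factor the denominator: s^3 + 8*s^2 - 12*s - 144 = (s - 4)*(s + 6)^2.
Partial fraction decomposition gives [-6/(s + 6)] + [-1/(s + 6)^2] + [-3/(s - 4)].
Invert each term: -6/(s + 6) ↔ -6e^(-6t); -1/(s + 6)^2 ↔ -t·e^(-6t); -3/(s - 4) ↔ -3e^(4t).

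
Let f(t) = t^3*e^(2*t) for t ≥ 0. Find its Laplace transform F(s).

F(s) = 6/(s - 2)^4

L{t^3} = 3!/s^4 = 6/s^4.
By the first shifting theorem, multiplying by e^(2t) replaces s with s - 2.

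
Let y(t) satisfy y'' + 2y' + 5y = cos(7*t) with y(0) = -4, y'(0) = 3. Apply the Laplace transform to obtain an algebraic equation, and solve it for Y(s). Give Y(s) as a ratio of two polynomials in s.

Y(s) = (-4*s^3 - 5*s^2 - 195*s - 245)/(s^4 + 2*s^3 + 54*s^2 + 98*s + 245)

Laplace-transform each side.
Using L{y''} = s^2 Y - s·y(0) - y'(0) and L{y'} = sY - y(0), with y(0) = -4, y'(0) = 3, the left side becomes (s^2 + 2*s + 5)Y - (-4*s - 5).
The right side is L{cos(7*t)} = s/(s^2 + 49).
So (s^2 + 2*s + 5)Y = s/(s^2 + 49) + (-4*s - 5).
Isolate Y and clear denominators.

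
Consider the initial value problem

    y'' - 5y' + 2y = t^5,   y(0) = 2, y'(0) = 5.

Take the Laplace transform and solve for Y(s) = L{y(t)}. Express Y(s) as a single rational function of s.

Y(s) = (2*s^7 - 5*s^6 + 120)/(s^8 - 5*s^7 + 2*s^6)

Apply the Laplace transform to the equation.
With L{y''} = s^2 Y - s·y(0) - y'(0) and L{y'} = sY - y(0), with y(0) = 2, y'(0) = 5: the LHS transforms to (s^2 - 5*s + 2)Y - (2*s - 5).
The right side is L{t^5} = 120/s^6.
So (s^2 - 5*s + 2)Y = 120/s^6 + (2*s - 5).
Solve for Y(s) and write it as one ratio of polynomials.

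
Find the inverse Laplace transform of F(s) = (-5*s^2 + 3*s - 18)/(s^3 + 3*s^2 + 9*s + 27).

2*sin(3*t) - cos(3*t) - 4*exp(-3*t)

Factor the denominator: s^3 + 3*s^2 + 9*s + 27 = (s + 3)*(s^2 + 9).
Partial fraction decomposition gives [-4/(s + 3)] + [-s/(s^2 + 9)] + [6/(s^2 + 9)].
Invert each term: -4/(s + 3) ↔ -4e^(-3t); -1·s/(s^2 + 9) ↔ -cos(3t); 2·3/(s^2 + 9) ↔ 2sin(3t).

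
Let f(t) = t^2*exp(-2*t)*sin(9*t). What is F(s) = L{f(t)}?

L{sin(9t)} = 9/(s^2 + 81).
Multiplying by e^(-2t) shifts s → s + 2, so L{exp(-2*t)*sin(9*t)} = 9/((s + 2)^2 + 81).
Then apply L{t^2·g(t)} = (-1)^2 d^2/ds^2[G(s)] with G(s) = 9/((s + 2)^2 + 81):
differentiating 2 times and applying the sign gives 54*(s^2 + 4*s - 23)/(s^2 + 4*s + 85)^3.

F(s) = 54*(s^2 + 4*s - 23)/(s^2 + 4*s + 85)^3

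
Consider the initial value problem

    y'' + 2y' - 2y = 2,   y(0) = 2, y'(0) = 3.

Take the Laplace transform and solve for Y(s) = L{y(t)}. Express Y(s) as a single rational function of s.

Apply the Laplace transform to the equation.
Using L{y''} = s^2 Y - s·y(0) - y'(0) and L{y'} = sY - y(0), with y(0) = 2, y'(0) = 3, the left side becomes (s^2 + 2*s - 2)Y - (2*s + 7).
The right side is L{2} = 2/s.
So (s^2 + 2*s - 2)Y = 2/s + (2*s + 7).
Divide through and combine into a single rational function.

Y(s) = (2*s^2 + 7*s + 2)/(s^3 + 2*s^2 - 2*s)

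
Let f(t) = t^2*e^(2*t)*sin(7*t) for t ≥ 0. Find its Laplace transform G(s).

L{sin(7t)} = 7/(s^2 + 49).
Multiplying by e^(2t) shifts s → s - 2, so L{e^(2*t)*sin(7*t)} = 7/((s - 2)^2 + 49).
Then apply L{t^2·g(t)} = (-1)^2 d^2/ds^2[H(s)] with H(s) = 7/((s - 2)^2 + 49):
differentiating 2 times and applying the sign gives 14*(3*s^2 - 12*s - 37)/(s^2 - 4*s + 53)^3.

G(s) = 14*(3*s^2 - 12*s - 37)/(s^2 - 4*s + 53)^3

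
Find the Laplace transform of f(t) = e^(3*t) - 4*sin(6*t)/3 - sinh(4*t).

-8/(s^2 + 36) - 4/(s^2 - 16) + 1/(s - 3)

By linearity of the Laplace transform, transform each term separately.
(-1)·[L{sinh(4t)} = 4/(s^2 - 16)]; (-4/3)·[L{sin(6t)} = 6/(s^2 + 36)]; L{e^(3t)} = 1/(s - 3).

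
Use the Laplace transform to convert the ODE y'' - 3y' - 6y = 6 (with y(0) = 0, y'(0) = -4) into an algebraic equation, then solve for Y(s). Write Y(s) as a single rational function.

Laplace-transform each side.
With L{y''} = s^2 Y - s·y(0) - y'(0) and L{y'} = sY - y(0), with y(0) = 0, y'(0) = -4: the LHS transforms to (s^2 - 3*s - 6)Y - (-4).
The right side is L{6} = 6/s.
So (s^2 - 3*s - 6)Y = 6/s + (-4).
Divide through and combine into a single rational function.

Y(s) = (-4*s + 6)/(s^3 - 3*s^2 - 6*s)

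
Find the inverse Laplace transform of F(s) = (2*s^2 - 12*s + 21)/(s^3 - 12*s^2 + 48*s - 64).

5*t^2*exp(4*t)/2 + 4*t*exp(4*t) + 2*exp(4*t)

Factor the denominator: s^3 - 12*s^2 + 48*s - 64 = (s - 4)^3.
Partial fraction decomposition gives [2/(s - 4)] + [4/(s - 4)^2] + [5/(s - 4)^3].
Invert each term: 2/(s - 4) ↔ 2e^(4t); 4/(s - 4)^2 ↔ 4t·e^(4t); 5/(s - 4)^3 ↔ (5/2)t^2·e^(4t).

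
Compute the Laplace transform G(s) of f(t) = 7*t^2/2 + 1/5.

Apply the Laplace transform termwise.
L{1/5} = (1/5)/s; (7/2)·[L{t^2} = 2!/s^3 = 2/s^3].

G(s) = 1/(5*s) + 7/s^3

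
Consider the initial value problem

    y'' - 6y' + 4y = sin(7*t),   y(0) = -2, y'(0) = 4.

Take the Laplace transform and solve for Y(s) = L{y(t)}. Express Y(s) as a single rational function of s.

Apply the Laplace transform to the equation.
Using L{y''} = s^2 Y - s·y(0) - y'(0) and L{y'} = sY - y(0), with y(0) = -2, y'(0) = 4, the left side becomes (s^2 - 6*s + 4)Y - (-2*s + 16).
The right side is L{sin(7*t)} = 7/(s^2 + 49).
So (s^2 - 6*s + 4)Y = 7/(s^2 + 49) + (-2*s + 16).
Solve for Y(s) and write it as one ratio of polynomials.

Y(s) = (-2*s^3 + 16*s^2 - 98*s + 791)/(s^4 - 6*s^3 + 53*s^2 - 294*s + 196)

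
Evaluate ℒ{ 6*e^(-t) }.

6/(s + 1)

L{6} = 6/s.
By the first shifting theorem, multiplying by e^(-t) replaces s with s + 1.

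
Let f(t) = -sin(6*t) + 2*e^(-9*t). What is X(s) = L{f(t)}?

Apply the Laplace transform termwise.
(-1)·[L{sin(6t)} = 6/(s^2 + 36)]; (2)·[L{e^(-9t)} = 1/(s + 9)].

X(s) = -6/(s^2 + 36) + 2/(s + 9)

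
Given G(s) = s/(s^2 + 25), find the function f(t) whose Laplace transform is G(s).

f(t) = cos(5*t)

Since L{cos(5t)} = s/(s^2 + 25), the inverse is cos(5*t).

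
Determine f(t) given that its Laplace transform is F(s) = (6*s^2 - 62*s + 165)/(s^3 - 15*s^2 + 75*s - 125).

Factor the denominator: s^3 - 15*s^2 + 75*s - 125 = (s - 5)^3.
Partial fraction decomposition gives [6/(s - 5)] + [-2/(s - 5)^2] + [5/(s - 5)^3].
Invert each term: 6/(s - 5) ↔ 6e^(5t); -2/(s - 5)^2 ↔ -2t·e^(5t); 5/(s - 5)^3 ↔ (5/2)t^2·e^(5t).

f(t) = 5*t^2*exp(5*t)/2 - 2*t*exp(5*t) + 6*exp(5*t)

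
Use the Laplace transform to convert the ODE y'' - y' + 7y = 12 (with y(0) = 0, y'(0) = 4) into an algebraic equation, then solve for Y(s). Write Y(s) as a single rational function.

Y(s) = (4*s + 12)/(s^3 - s^2 + 7*s)

Apply the Laplace transform to the equation.
With L{y''} = s^2 Y - s·y(0) - y'(0) and L{y'} = sY - y(0), with y(0) = 0, y'(0) = 4: the LHS transforms to (s^2 - s + 7)Y - (4).
The right side is L{12} = 12/s.
So (s^2 - s + 7)Y = 12/s + (4).
Isolate Y and clear denominators.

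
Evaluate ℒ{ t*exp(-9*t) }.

(s + 9)^(-2)

L{e^(-9t)} = 1/(s + 9).
Then apply L{t·g(t)} = -d/ds[G(s)] with G(s) = 1/(s + 9):
differentiating 1 time and applying the sign gives (s + 9)^(-2).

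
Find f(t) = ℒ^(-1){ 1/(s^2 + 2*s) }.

Rewrite the denominator: s^2 + 2*s = (s + 1)^2 - 1.
The form in (s + 1) signals a first-shifting-theorem factor e^(-t).
Since L{sinh(t)} = 1/(s^2 - 1), the inverse is e^(-t)*sinh(t).

f(t) = exp(-t)*sinh(t)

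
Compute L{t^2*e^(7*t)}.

L{e^(7t)} = 1/(s - 7).
Then apply L{t^2·g(t)} = (-1)^2 d^2/ds^2[G(s)] with G(s) = 1/(s - 7):
differentiating 2 times and applying the sign gives 2/(s - 7)^3.

2/(s - 7)^3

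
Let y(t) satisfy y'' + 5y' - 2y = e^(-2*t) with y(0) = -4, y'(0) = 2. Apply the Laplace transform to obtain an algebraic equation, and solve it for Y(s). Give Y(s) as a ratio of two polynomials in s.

Apply the Laplace transform to the equation.
The derivative rules (L{y''} = s^2 Y - s·y(0) - y'(0) and L{y'} = sY - y(0), with y(0) = -4, y'(0) = 2) turn the left side into (s^2 + 5*s - 2)Y - (-4*s - 18).
The right side is L{e^(-2*t)} = 1/(s + 2).
So (s^2 + 5*s - 2)Y = 1/(s + 2) + (-4*s - 18).
Solve for Y(s) and write it as one ratio of polynomials.

Y(s) = (-4*s^2 - 26*s - 35)/(s^3 + 7*s^2 + 8*s - 4)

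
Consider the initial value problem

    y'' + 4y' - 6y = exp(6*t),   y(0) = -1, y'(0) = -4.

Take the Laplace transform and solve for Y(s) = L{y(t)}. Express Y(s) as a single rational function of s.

Take the Laplace transform of both sides.
Using L{y''} = s^2 Y - s·y(0) - y'(0) and L{y'} = sY - y(0), with y(0) = -1, y'(0) = -4, the left side becomes (s^2 + 4*s - 6)Y - (-s - 8).
The right side is L{exp(6*t)} = 1/(s - 6).
So (s^2 + 4*s - 6)Y = 1/(s - 6) + (-s - 8).
Divide through and combine into a single rational function.

Y(s) = (-s^2 - 2*s + 49)/(s^3 - 2*s^2 - 30*s + 36)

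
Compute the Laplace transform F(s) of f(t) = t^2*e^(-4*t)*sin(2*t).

F(s) = 4*(3*s^2 + 24*s + 44)/(s^2 + 8*s + 20)^3

L{sin(2t)} = 2/(s^2 + 4).
Multiplying by e^(-4t) shifts s → s + 4, so L{e^(-4*t)*sin(2*t)} = 2/((s + 4)^2 + 4).
Then apply L{t^2·g(t)} = (-1)^2 d^2/ds^2[G(s)] with G(s) = 2/((s + 4)^2 + 4):
differentiating 2 times and applying the sign gives 4*(3*s^2 + 24*s + 44)/(s^2 + 8*s + 20)^3.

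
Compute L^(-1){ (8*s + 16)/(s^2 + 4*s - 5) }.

4*exp(t) + 4*exp(-5*t)

Factor the denominator: s^2 + 4*s - 5 = (s - 1)*(s + 5).
Partial fraction decomposition gives [4/(s - 1)] + [4/(s + 5)].
Invert each term: 4/(s - 1) ↔ 4e^(t); 4/(s + 5) ↔ 4e^(-5t).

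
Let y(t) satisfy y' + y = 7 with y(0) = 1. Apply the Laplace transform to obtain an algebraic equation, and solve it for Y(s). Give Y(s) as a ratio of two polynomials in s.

Y(s) = (s + 7)/(s^2 + s)

Laplace-transform each side.
Using L{y'} = sY - y(0) = sY - 1, the left side becomes (s + 1)Y - (1).
The right side is L{7} = 7/s.
So (s + 1)Y = 7/s + (1).
Divide through and combine into a single rational function.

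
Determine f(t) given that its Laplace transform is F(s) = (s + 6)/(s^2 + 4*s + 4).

f(t) = 4*t*exp(-2*t) + exp(-2*t)

Factor the denominator: s^2 + 4*s + 4 = (s + 2)^2.
Partial fraction decomposition gives [1/(s + 2)] + [4/(s + 2)^2].
Invert each term: 1/(s + 2) ↔ e^(-2t); 4/(s + 2)^2 ↔ 4t·e^(-2t).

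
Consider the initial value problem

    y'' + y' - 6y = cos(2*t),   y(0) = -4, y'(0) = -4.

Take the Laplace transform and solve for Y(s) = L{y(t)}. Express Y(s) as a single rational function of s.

Y(s) = (-4*s^3 - 8*s^2 - 15*s - 32)/(s^4 + s^3 - 2*s^2 + 4*s - 24)

Laplace-transform each side.
Using L{y''} = s^2 Y - s·y(0) - y'(0) and L{y'} = sY - y(0), with y(0) = -4, y'(0) = -4, the left side becomes (s^2 + s - 6)Y - (-4*s - 8).
The right side is L{cos(2*t)} = s/(s^2 + 4).
So (s^2 + s - 6)Y = s/(s^2 + 4) + (-4*s - 8).
Isolate Y and clear denominators.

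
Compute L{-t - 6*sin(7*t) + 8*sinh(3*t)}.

-42/(s^2 + 49) + 24/(s^2 - 9) - 1/s^2

By linearity of the Laplace transform, transform each term separately.
(8)·[L{sinh(3t)} = 3/(s^2 - 9)]; (-1)·[L{t} = 1!/s^2 = 1/s^2]; (-6)·[L{sin(7t)} = 7/(s^2 + 49)].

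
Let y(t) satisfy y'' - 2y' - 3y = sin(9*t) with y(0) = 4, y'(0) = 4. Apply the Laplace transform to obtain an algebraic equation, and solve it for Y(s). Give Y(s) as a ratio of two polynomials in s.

Y(s) = (4*s^3 - 4*s^2 + 324*s - 315)/(s^4 - 2*s^3 + 78*s^2 - 162*s - 243)

Transform both sides with L{·}.
The derivative rules (L{y''} = s^2 Y - s·y(0) - y'(0) and L{y'} = sY - y(0), with y(0) = 4, y'(0) = 4) turn the left side into (s^2 - 2*s - 3)Y - (4*s - 4).
The right side is L{sin(9*t)} = 9/(s^2 + 81).
So (s^2 - 2*s - 3)Y = 9/(s^2 + 81) + (4*s - 4).
Divide through and combine into a single rational function.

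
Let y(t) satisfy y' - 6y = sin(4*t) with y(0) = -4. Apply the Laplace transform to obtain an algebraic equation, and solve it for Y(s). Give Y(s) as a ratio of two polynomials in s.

Y(s) = (-4*s^2 - 60)/(s^3 - 6*s^2 + 16*s - 96)

Take the Laplace transform of both sides.
With L{y'} = sY - y(0) = sY - (-4): the LHS transforms to (s - 6)Y - (-4).
The right side is L{sin(4*t)} = 4/(s^2 + 16).
So (s - 6)Y = 4/(s^2 + 16) + (-4).
Divide through and combine into a single rational function.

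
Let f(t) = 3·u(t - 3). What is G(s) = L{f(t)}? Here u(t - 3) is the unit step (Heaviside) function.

G(s) = 3*exp(-3*s)/s

By the second shifting theorem, L{u(t - c)·g(t - c)} = e^(-cs)·H(s) with c = 3 and H(s) = L{g(t)}.
L{3} = 3/s.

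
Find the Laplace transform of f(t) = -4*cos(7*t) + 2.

-4*s/(s^2 + 49) + 2/s

The transform is linear, so treat each term independently.
(-4)·[L{cos(7t)} = s/(s^2 + 49)]; L{2} = 2/s.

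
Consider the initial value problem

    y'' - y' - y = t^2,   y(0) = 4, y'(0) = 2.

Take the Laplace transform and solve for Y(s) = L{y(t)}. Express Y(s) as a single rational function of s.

Y(s) = (4*s^4 - 2*s^3 + 2)/(s^5 - s^4 - s^3)

Laplace-transform each side.
With L{y''} = s^2 Y - s·y(0) - y'(0) and L{y'} = sY - y(0), with y(0) = 4, y'(0) = 2: the LHS transforms to (s^2 - s - 1)Y - (4*s - 2).
The right side is L{t^2} = 2/s^3.
So (s^2 - s - 1)Y = 2/s^3 + (4*s - 2).
Divide through and combine into a single rational function.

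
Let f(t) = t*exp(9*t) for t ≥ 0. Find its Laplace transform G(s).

G(s) = (s - 9)^(-2)

L{e^(9t)} = 1/(s - 9).
Then apply L{t·g(t)} = -d/ds[H(s)] with H(s) = 1/(s - 9):
differentiating 1 time and applying the sign gives (s - 9)^(-2).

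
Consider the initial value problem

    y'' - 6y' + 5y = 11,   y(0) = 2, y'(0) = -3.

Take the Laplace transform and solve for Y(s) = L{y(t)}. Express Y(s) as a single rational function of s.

Laplace-transform each side.
With L{y''} = s^2 Y - s·y(0) - y'(0) and L{y'} = sY - y(0), with y(0) = 2, y'(0) = -3: the LHS transforms to (s^2 - 6*s + 5)Y - (2*s - 15).
The right side is L{11} = 11/s.
So (s^2 - 6*s + 5)Y = 11/s + (2*s - 15).
Solve for Y(s) and write it as one ratio of polynomials.

Y(s) = (2*s^2 - 15*s + 11)/(s^3 - 6*s^2 + 5*s)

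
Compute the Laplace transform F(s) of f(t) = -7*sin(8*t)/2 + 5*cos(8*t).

F(s) = 5*s/(s^2 + 64) - 28/(s^2 + 64)

Apply the Laplace transform termwise.
(5)·[L{cos(8t)} = s/(s^2 + 64)]; (-7/2)·[L{sin(8t)} = 8/(s^2 + 64)].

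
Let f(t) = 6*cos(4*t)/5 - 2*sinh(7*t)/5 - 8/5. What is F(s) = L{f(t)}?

F(s) = 6*s/(5*(s^2 + 16)) - 14/(5*(s^2 - 49)) - 8/(5*s)

Apply the Laplace transform termwise.
L{-8/5} = (-8/5)/s; (6/5)·[L{cos(4t)} = s/(s^2 + 16)]; (-2/5)·[L{sinh(7t)} = 7/(s^2 - 49)].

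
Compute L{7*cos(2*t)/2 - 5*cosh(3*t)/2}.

By linearity of the Laplace transform, transform each term separately.
(7/2)·[L{cos(2t)} = s/(s^2 + 4)]; (-5/2)·[L{cosh(3t)} = s/(s^2 - 9)].

7*s/(2*(s^2 + 4)) - 5*s/(2*(s^2 - 9))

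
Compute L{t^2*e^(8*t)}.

2/(s - 8)^3

L{e^(8t)} = 1/(s - 8).
Then apply L{t^2·g(t)} = (-1)^2 d^2/ds^2[G(s)] with G(s) = 1/(s - 8):
differentiating 2 times and applying the sign gives 2/(s - 8)^3.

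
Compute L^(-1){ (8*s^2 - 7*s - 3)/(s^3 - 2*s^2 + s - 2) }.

Factor the denominator: s^3 - 2*s^2 + s - 2 = (s - 2)*(s^2 + 1).
Partial fraction decomposition gives [3/(s - 2)] + [5*s/(s^2 + 1)] + [3/(s^2 + 1)].
Invert each term: 3/(s - 2) ↔ 3e^(2t); 5·s/(s^2 + 1) ↔ 5cos(t); 3·1/(s^2 + 1) ↔ 3sin(t).

3*exp(2*t) + 3*sin(t) + 5*cos(t)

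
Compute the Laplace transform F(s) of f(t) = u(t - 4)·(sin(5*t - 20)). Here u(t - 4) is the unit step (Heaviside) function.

By the second shifting theorem, L{u(t - c)·g(t - c)} = e^(-cs)·G(s) with c = 4 and G(s) = L{g(t)}.
L{sin(5t)} = 5/(s^2 + 25).

F(s) = 5*exp(-4*s)/(s^2 + 25)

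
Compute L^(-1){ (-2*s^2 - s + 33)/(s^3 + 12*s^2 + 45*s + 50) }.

Factor the denominator: s^3 + 12*s^2 + 45*s + 50 = (s + 2)*(s + 5)^2.
Partial fraction decomposition gives [-5/(s + 5)] + [4/(s + 5)^2] + [3/(s + 2)].
Invert each term: -5/(s + 5) ↔ -5e^(-5t); 4/(s + 5)^2 ↔ 4t·e^(-5t); 3/(s + 2) ↔ 3e^(-2t).

4*t*exp(-5*t) + 3*exp(-2*t) - 5*exp(-5*t)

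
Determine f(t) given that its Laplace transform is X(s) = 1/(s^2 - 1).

f(t) = sinh(t)

Since L{sinh(t)} = 1/(s^2 - 1), the inverse is sinh(t).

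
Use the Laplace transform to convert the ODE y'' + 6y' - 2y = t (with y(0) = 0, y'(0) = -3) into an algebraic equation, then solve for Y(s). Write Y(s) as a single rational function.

Apply the Laplace transform to the equation.
With L{y''} = s^2 Y - s·y(0) - y'(0) and L{y'} = sY - y(0), with y(0) = 0, y'(0) = -3: the LHS transforms to (s^2 + 6*s - 2)Y - (-3).
The right side is L{t} = s^(-2).
So (s^2 + 6*s - 2)Y = s^(-2) + (-3).
Isolate Y and clear denominators.

Y(s) = (-3*s^2 + 1)/(s^4 + 6*s^3 - 2*s^2)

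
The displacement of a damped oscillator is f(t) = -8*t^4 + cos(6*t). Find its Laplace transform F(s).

F(s) = s/(s^2 + 36) - 192/s^5

Apply the Laplace transform termwise.
L{cos(6t)} = s/(s^2 + 36); (-8)·[L{t^4} = 4!/s^5 = 24/s^5].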